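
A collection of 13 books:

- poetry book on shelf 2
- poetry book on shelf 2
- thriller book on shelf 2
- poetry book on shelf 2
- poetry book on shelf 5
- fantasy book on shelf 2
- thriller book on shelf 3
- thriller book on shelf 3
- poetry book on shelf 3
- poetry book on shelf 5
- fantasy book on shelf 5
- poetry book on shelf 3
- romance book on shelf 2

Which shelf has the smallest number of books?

shelf 5

Counts by shelf: shelf 2→6, shelf 3→4, shelf 5→3.
The minimum is 3, held uniquely by shelf 5.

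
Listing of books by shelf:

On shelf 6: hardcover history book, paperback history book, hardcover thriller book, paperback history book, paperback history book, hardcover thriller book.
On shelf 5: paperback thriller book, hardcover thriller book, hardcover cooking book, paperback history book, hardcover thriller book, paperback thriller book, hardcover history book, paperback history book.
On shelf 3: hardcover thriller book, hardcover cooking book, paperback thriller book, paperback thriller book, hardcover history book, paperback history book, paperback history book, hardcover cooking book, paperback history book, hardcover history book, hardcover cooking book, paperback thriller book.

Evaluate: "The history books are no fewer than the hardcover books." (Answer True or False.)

There are 12 history books.
There are 13 hardcover books.
The claim requires 12 ≥ 13, which does not hold.

False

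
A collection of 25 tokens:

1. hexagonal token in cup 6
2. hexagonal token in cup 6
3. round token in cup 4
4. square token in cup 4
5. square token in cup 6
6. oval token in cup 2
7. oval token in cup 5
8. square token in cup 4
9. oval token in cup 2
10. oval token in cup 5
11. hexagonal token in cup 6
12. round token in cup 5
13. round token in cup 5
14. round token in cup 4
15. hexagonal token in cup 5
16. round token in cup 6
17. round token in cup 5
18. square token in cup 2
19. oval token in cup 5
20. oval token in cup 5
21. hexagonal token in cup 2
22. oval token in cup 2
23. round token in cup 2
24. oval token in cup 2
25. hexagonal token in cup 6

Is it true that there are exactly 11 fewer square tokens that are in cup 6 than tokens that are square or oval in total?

True

|square tokens in cup 6| = 1.
|tokens that are square or oval| = 12.
The claim requires 12 − 1 (= 11) to equal 11, which holds.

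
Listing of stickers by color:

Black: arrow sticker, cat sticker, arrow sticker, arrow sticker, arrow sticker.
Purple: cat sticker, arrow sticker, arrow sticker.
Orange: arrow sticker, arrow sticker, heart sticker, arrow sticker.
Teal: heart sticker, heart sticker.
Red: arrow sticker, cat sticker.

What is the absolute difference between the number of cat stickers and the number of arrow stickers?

7

cat stickers: 3. arrow stickers: 10.
|3 − 10| = 10 − 3 = 7.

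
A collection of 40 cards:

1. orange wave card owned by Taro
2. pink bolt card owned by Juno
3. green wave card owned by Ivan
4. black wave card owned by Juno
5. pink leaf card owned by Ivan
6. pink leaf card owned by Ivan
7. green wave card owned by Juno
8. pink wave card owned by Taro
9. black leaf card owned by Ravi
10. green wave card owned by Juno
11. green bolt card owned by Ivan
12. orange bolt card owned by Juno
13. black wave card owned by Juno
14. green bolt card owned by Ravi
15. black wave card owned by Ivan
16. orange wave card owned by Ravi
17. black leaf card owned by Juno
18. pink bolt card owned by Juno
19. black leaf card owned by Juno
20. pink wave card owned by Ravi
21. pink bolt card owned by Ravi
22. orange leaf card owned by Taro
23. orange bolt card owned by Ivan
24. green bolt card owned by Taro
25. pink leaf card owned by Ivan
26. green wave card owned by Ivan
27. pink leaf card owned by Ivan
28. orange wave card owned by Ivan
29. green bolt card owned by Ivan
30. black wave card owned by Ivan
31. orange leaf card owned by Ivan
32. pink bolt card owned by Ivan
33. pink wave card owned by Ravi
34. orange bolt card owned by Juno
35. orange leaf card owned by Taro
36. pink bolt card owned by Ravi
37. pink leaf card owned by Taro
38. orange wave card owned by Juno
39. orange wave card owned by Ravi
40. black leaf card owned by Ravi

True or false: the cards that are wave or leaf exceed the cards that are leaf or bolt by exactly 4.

There are 28 cards that are wave or leaf.
There are 24 cards that are leaf or bolt.
The claim requires 28 − 24 (= 4) to equal 4, which holds.

True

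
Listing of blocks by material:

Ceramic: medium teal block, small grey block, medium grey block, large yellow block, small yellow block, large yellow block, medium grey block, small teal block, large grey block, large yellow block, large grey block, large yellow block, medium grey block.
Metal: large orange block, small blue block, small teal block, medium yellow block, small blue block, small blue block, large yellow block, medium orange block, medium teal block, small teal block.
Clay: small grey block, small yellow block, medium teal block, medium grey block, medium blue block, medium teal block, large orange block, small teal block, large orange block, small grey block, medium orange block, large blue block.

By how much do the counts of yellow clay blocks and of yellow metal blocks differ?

yellow clay blocks: 1. yellow metal blocks: 2.
|1 − 2| = 2 − 1 = 1.

1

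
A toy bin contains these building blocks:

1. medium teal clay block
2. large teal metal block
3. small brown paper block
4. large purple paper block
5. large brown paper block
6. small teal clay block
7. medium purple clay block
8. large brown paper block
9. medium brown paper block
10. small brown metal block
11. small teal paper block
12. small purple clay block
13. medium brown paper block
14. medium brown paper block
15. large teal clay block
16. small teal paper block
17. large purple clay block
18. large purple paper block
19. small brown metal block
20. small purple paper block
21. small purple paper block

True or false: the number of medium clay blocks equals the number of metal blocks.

There are 2 medium clay blocks.
There are 3 metal blocks.
The claim requires 2 = 3, which does not hold.

False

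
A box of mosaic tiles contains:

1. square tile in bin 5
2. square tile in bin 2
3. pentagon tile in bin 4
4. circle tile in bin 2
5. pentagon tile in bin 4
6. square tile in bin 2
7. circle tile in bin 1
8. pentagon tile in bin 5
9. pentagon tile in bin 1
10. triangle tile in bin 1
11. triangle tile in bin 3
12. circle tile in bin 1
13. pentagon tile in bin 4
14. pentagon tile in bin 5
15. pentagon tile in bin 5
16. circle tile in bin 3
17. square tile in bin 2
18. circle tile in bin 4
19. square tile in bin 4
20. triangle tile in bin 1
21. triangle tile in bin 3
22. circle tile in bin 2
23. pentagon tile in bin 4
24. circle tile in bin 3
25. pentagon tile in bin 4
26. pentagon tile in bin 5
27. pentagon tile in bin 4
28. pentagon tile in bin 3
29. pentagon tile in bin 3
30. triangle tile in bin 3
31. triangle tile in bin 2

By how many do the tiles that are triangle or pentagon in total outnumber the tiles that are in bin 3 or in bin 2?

tiles that are triangle or pentagon: 19.
tiles in bin 3 or in bin 2: 13.
19 − 13 = 6.

6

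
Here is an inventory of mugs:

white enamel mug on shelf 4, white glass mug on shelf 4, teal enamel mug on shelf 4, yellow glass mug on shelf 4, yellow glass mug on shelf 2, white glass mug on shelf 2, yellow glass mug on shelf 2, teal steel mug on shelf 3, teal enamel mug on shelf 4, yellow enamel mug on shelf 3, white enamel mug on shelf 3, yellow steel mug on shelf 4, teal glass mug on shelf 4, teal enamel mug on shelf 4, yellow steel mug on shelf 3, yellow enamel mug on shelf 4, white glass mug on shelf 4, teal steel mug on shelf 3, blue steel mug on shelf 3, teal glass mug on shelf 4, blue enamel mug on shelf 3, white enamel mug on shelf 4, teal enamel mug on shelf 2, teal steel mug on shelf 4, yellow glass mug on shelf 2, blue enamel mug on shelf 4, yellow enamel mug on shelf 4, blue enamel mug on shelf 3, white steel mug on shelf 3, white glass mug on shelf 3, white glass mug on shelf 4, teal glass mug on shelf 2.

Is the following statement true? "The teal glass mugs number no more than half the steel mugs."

teal glass mugs: 3.
steel mugs: 7.
The claim requires 2 × 3 = 6 ≤ 7, which holds.

True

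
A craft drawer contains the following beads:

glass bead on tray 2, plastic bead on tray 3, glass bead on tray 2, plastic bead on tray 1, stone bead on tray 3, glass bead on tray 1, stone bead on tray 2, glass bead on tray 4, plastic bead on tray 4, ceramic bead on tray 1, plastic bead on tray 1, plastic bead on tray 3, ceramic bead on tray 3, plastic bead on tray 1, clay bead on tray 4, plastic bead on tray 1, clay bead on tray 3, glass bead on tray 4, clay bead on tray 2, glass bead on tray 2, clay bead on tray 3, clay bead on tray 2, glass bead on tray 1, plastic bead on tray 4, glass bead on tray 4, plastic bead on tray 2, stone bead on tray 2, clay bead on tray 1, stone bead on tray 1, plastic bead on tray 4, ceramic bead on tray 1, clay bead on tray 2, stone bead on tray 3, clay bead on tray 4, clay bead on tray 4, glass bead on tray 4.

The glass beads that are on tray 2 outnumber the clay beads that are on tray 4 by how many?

glass beads on tray 2: 3.
clay beads on tray 4: 3.
3 − 3 = 0.

0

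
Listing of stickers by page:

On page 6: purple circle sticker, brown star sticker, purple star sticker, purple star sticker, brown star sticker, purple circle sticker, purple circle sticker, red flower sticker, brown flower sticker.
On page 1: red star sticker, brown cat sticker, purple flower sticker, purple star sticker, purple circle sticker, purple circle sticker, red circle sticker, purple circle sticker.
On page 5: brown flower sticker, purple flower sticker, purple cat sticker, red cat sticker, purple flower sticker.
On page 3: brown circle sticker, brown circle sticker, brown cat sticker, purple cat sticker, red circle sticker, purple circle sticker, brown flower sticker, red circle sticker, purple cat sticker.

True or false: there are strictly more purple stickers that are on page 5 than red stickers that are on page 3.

purple stickers on page 5: 3.
red stickers on page 3: 2.
The claim requires 3 > 2, which holds.

True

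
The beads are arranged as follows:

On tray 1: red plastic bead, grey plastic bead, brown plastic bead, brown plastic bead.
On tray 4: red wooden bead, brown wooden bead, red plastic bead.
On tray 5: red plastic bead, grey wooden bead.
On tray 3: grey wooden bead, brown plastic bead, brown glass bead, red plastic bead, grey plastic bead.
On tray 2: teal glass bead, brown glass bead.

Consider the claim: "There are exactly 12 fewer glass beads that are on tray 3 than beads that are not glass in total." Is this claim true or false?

|glass beads on tray 3| = 1.
|beads that are not glass| = 13.
The claim requires 13 − 1 (= 12) to equal 12, which holds.

True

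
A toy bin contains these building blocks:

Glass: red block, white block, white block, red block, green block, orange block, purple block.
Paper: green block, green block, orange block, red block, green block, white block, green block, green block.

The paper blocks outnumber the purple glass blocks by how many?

7

paper blocks: 8.
purple glass blocks: 1.
8 − 1 = 7.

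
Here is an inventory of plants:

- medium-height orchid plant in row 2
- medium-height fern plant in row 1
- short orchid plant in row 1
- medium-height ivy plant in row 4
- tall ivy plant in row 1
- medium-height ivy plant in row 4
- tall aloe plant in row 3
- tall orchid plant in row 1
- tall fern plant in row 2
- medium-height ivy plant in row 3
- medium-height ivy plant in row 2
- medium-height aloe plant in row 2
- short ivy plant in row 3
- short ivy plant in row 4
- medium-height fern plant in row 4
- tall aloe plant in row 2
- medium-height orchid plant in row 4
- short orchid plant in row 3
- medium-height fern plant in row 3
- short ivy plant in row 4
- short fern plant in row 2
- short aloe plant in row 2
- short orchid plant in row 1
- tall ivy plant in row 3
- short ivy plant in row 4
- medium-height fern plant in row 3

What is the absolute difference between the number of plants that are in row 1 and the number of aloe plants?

plants in row 1: 5. aloe plants: 4.
|5 − 4| = 5 − 4 = 1.

1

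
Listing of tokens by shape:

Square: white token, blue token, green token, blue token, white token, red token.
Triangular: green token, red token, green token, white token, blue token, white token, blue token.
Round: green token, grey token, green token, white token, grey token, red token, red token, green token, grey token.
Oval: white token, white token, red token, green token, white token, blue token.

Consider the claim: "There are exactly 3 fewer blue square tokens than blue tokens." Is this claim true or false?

There are 2 blue square tokens.
There are 5 blue tokens.
The claim requires 5 − 2 (= 3) to equal 3, which holds.

True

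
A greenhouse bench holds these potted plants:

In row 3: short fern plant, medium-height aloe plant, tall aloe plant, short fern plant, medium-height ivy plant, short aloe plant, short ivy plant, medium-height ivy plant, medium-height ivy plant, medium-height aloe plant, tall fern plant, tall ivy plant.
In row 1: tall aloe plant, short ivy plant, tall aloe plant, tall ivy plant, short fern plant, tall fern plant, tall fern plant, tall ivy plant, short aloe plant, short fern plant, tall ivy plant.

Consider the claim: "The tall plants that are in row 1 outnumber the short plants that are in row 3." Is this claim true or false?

|tall plants in row 1| = 7.
|short plants in row 3| = 4.
The claim requires 7 > 4, which holds.

True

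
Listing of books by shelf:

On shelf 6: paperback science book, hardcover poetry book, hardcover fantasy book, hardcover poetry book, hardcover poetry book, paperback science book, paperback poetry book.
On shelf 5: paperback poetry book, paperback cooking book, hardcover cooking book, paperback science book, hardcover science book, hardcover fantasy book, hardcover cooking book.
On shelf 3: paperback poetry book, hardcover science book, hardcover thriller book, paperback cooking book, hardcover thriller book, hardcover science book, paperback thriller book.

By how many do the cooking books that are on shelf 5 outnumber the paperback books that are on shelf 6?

cooking books on shelf 5: 3.
paperback books on shelf 6: 3.
3 − 3 = 0.

0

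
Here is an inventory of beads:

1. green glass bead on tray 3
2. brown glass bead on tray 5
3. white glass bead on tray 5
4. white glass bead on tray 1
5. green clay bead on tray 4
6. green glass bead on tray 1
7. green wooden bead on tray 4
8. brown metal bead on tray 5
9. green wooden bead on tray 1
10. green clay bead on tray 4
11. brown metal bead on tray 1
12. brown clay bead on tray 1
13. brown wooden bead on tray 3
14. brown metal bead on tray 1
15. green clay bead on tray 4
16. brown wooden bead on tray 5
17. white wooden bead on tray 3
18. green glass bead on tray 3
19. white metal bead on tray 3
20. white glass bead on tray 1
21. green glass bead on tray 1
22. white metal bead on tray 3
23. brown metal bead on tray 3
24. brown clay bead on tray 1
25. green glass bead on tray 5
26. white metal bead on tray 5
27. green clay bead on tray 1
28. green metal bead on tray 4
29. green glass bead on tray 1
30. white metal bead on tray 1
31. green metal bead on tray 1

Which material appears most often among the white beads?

Counts by material (restricted to white beads): metal 4, glass 3, wooden 1.
The maximum is 4, held uniquely by metal.

metal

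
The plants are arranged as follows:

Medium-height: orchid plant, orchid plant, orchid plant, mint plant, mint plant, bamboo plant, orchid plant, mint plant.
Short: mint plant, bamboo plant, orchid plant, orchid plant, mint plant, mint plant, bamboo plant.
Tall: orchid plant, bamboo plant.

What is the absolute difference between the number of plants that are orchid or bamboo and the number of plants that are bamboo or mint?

1

plants that are orchid or bamboo: 11. plants that are bamboo or mint: 10.
|11 − 10| = 11 − 10 = 1.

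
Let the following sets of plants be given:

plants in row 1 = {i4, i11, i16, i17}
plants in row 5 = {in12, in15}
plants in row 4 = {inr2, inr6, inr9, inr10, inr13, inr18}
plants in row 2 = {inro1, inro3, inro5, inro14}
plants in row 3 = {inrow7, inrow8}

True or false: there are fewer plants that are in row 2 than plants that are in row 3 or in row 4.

True

There are 4 plants in row 2.
There are 8 plants in row 3 or in row 4.
The claim requires 4 < 8, which holds.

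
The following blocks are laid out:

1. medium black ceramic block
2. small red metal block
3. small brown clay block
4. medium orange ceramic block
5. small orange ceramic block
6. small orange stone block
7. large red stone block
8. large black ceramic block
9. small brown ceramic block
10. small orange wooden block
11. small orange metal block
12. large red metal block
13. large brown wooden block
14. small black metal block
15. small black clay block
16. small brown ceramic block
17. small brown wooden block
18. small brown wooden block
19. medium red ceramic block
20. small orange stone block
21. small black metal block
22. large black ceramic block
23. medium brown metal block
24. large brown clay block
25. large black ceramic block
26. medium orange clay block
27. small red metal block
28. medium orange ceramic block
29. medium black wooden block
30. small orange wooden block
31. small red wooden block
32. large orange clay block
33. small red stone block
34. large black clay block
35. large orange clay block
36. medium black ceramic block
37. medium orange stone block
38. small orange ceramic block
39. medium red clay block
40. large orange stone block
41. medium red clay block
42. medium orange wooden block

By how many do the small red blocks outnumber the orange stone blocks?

small red blocks: 4.
orange stone blocks: 4.
4 − 4 = 0.

0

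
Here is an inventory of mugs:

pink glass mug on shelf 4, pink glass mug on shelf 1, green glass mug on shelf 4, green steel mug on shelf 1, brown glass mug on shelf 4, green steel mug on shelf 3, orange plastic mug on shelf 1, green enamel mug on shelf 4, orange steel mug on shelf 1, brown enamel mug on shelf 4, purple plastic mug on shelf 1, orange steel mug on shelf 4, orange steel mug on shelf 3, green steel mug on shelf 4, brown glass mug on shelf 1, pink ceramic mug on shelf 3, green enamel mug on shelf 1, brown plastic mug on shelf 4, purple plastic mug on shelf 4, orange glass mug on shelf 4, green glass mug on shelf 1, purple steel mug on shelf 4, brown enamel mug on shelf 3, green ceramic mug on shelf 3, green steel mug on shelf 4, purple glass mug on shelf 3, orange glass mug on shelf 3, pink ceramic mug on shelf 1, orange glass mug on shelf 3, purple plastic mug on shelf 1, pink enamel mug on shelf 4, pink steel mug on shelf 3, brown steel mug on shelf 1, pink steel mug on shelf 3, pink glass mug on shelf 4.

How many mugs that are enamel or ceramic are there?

8

ceramic: 3; enamel: 5; together 3 + 5 = 8.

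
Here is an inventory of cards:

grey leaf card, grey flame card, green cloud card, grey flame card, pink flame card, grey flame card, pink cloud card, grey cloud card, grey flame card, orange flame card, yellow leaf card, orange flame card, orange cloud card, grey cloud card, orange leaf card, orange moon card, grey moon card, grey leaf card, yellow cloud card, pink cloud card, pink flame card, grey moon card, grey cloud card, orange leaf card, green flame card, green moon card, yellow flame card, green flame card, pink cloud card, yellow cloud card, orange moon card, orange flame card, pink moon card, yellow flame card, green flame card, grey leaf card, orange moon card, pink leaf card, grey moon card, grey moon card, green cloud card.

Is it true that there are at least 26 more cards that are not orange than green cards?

cards that are not orange: 32.
green cards: 6.
The claim requires 32 − 6 = 26 ≥ 26, which holds.

True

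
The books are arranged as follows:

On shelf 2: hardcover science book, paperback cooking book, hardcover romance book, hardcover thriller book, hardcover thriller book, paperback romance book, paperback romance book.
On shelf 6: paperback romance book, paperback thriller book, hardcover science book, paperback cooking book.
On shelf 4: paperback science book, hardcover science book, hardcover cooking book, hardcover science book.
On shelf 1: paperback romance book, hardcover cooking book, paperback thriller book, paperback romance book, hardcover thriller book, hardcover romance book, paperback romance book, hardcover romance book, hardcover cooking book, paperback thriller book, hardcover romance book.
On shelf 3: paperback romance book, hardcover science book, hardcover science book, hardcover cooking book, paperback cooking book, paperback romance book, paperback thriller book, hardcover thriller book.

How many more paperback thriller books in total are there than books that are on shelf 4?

0

paperback thriller books: 4.
books on shelf 4: 4.
4 − 4 = 0.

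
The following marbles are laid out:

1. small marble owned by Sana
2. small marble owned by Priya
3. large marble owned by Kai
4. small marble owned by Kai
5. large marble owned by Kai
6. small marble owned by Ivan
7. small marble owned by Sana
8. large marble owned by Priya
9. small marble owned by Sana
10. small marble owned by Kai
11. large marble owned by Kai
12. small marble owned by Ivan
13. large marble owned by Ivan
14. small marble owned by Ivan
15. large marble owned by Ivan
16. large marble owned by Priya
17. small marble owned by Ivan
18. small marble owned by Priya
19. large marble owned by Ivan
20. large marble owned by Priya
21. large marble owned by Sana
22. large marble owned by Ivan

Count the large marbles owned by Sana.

1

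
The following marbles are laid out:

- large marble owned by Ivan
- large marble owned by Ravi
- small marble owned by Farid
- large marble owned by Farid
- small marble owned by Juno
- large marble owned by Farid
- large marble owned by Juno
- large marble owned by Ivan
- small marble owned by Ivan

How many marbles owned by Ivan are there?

3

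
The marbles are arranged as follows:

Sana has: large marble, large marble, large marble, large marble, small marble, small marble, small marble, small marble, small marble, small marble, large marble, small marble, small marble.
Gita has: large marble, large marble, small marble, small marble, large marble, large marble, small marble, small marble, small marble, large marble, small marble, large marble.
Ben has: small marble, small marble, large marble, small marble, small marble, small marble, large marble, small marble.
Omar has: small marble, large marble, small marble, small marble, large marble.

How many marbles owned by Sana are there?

13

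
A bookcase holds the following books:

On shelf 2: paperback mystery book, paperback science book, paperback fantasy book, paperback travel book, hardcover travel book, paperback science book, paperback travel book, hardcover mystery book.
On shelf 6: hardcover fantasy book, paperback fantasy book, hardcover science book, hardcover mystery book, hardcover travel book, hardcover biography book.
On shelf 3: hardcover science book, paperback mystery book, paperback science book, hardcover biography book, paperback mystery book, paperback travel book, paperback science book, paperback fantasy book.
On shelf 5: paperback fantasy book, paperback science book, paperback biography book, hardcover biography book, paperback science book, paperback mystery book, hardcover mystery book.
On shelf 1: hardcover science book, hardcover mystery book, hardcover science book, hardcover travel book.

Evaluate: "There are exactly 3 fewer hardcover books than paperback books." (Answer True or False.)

True

|hardcover books| = 15.
|paperback books| = 18.
The claim requires 18 − 15 (= 3) to equal 3, which holds.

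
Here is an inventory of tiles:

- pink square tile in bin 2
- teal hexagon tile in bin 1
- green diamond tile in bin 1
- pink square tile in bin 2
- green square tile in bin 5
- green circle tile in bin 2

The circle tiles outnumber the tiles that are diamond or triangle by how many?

0

circle tiles: 1.
tiles that are diamond or triangle: 1.
1 − 1 = 0.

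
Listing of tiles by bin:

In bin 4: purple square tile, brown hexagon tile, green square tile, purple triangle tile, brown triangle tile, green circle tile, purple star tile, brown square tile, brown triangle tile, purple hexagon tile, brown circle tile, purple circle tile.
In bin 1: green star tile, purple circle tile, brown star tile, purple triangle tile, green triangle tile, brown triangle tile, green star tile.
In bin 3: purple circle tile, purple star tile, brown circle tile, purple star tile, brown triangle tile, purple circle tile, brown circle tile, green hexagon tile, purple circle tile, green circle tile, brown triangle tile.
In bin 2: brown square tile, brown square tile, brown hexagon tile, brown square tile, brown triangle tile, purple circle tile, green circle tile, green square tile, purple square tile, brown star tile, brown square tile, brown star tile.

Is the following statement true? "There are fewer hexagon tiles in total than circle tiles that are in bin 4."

False

|hexagon tiles| = 4.
|circle tiles in bin 4| = 3.
The claim requires 4 < 3, which does not hold.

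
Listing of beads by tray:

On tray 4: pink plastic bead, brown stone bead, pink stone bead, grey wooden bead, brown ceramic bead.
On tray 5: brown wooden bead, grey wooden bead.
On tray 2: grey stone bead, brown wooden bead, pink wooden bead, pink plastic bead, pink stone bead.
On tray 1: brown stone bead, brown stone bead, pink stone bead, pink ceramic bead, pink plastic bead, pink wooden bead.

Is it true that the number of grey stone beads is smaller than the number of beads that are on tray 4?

grey stone beads: 1.
beads on tray 4: 5.
The claim requires 1 < 5, which holds.

True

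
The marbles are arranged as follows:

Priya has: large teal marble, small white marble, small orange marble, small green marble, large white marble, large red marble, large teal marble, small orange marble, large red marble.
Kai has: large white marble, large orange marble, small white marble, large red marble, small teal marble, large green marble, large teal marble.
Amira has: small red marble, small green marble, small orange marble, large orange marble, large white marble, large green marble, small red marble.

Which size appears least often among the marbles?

small

Counts by size: large 13, small 10.
The minimum is 10, held uniquely by small.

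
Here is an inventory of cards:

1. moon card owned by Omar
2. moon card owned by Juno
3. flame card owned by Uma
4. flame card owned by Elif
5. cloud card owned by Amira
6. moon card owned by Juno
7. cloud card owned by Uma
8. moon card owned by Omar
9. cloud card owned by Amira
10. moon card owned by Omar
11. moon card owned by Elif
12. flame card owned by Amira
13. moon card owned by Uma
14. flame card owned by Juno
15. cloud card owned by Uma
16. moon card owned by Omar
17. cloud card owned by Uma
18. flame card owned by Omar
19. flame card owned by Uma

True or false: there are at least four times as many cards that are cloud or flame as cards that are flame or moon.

There are 11 cards that are cloud or flame.
There are 14 cards that are flame or moon.
The claim requires 11 ≥ 4 × 14 = 56, which does not hold.

False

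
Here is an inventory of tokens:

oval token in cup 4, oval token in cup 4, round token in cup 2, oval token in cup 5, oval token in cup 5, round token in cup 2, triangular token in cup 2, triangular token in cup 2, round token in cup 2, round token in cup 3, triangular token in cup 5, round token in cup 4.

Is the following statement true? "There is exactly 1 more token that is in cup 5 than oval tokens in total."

tokens in cup 5: 3.
oval tokens: 4.
The claim requires 3 − 4 (= -1) to equal 1, which does not hold.

False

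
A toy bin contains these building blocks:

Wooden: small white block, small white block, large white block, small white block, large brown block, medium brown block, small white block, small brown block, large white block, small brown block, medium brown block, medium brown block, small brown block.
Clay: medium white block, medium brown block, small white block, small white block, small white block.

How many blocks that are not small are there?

Total blocks: 18; with the excluded value: 10; remaining 18 − 10 = 8.

8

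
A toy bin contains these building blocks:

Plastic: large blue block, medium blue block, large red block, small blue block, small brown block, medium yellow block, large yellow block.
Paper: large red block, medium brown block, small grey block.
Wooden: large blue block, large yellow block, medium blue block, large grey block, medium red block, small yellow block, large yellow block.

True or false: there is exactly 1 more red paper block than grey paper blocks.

red paper blocks: 1.
grey paper blocks: 1.
The claim requires 1 − 1 (= 0) to equal 1, which does not hold.

False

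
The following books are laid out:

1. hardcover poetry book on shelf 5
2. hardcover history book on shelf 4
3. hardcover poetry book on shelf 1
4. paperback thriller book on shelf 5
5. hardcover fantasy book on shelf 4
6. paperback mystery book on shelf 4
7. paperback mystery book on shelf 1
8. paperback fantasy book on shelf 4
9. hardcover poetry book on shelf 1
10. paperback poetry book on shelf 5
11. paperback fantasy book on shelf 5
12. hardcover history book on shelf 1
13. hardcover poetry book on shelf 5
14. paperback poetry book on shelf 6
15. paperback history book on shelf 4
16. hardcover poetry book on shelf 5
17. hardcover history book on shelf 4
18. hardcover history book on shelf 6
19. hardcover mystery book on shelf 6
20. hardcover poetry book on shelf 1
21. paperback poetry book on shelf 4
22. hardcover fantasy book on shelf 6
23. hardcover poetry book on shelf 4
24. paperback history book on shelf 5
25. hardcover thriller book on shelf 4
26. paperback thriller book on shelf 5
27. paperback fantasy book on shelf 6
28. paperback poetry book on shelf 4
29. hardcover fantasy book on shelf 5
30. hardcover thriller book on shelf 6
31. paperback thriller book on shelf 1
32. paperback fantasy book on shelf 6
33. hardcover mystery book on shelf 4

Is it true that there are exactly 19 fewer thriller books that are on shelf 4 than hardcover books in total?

thriller books on shelf 4: 1.
hardcover books: 18.
The claim requires 18 − 1 (= 17) to equal 19, which does not hold.

False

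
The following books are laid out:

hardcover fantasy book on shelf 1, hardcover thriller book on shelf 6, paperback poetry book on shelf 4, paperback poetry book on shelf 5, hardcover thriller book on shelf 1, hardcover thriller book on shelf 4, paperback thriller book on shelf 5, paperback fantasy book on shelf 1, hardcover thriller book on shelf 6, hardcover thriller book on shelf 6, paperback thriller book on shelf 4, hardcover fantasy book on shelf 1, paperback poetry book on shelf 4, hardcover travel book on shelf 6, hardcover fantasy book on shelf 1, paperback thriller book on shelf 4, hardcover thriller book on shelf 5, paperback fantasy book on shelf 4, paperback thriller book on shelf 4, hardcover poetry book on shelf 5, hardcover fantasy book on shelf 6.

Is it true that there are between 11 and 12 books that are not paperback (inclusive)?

books that are not paperback: 12.
The claim requires 11 ≤ 12 ≤ 12, which holds.

True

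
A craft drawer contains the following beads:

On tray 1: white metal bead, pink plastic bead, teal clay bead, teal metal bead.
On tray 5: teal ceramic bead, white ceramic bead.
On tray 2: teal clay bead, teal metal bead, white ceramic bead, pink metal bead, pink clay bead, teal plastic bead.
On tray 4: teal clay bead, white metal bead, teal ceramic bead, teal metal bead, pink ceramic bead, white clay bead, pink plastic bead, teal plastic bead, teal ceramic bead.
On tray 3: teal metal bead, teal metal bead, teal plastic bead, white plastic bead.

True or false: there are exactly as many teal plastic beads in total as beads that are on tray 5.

teal plastic beads: 3.
beads on tray 5: 2.
The claim requires 3 = 2, which does not hold.

False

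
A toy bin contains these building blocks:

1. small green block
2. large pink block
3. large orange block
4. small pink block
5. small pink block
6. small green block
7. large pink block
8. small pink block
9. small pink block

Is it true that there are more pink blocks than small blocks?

False

There are 6 pink blocks.
There are 6 small blocks.
The claim requires 6 > 6, which does not hold.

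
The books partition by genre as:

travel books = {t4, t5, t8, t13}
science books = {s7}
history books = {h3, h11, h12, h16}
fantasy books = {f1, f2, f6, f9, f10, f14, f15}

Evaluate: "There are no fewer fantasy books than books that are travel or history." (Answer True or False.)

False

|fantasy books| = 7.
|books that are travel or history| = 8.
The claim requires 7 ≥ 8, which does not hold.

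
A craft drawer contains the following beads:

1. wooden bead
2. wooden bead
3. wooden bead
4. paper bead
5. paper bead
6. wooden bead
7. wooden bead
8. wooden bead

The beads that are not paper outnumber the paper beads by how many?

4

beads that are not paper: 6.
paper beads: 2.
6 − 2 = 4.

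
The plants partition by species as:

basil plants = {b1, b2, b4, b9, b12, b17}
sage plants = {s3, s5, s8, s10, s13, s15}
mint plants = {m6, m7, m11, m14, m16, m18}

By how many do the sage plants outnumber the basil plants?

0

sage plants: 6.
basil plants: 6.
6 − 6 = 0.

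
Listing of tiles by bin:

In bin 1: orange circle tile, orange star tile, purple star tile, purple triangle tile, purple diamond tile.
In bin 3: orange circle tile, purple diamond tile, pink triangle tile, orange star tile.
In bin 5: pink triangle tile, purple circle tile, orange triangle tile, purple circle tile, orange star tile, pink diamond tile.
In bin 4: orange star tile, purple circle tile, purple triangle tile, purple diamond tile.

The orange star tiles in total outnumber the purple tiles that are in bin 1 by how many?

orange star tiles: 4.
purple tiles in bin 1: 3.
4 − 3 = 1.

1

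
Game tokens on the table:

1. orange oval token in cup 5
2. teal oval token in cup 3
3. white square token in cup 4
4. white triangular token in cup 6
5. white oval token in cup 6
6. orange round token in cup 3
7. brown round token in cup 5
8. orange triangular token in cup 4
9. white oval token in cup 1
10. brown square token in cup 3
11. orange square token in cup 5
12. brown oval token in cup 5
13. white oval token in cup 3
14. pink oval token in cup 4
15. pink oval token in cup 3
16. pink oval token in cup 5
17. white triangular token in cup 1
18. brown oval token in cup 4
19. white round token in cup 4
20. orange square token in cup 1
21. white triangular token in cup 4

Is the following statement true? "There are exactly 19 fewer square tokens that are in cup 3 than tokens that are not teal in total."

True

square tokens in cup 3: 1.
tokens that are not teal: 20.
The claim requires 20 − 1 (= 19) to equal 19, which holds.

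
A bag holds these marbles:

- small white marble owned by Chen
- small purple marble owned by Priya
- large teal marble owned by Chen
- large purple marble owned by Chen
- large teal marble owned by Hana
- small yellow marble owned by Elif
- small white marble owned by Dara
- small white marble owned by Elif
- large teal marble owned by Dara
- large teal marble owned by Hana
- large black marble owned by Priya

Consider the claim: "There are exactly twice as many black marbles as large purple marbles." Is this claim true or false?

There is 1 black marble.
There is 1 large purple marble.
The claim requires 1 = 2 × 1 = 2, which does not hold.

False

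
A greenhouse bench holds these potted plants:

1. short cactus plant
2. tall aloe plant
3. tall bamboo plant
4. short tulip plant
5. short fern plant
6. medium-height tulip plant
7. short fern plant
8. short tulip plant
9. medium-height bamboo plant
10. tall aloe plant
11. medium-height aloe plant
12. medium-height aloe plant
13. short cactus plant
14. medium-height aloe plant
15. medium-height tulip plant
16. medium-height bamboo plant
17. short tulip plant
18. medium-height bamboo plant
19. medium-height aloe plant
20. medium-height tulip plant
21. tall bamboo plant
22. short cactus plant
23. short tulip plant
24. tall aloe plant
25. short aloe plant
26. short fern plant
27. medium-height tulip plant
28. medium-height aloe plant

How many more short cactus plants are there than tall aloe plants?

0

short cactus plants: 3.
tall aloe plants: 3.
3 − 3 = 0.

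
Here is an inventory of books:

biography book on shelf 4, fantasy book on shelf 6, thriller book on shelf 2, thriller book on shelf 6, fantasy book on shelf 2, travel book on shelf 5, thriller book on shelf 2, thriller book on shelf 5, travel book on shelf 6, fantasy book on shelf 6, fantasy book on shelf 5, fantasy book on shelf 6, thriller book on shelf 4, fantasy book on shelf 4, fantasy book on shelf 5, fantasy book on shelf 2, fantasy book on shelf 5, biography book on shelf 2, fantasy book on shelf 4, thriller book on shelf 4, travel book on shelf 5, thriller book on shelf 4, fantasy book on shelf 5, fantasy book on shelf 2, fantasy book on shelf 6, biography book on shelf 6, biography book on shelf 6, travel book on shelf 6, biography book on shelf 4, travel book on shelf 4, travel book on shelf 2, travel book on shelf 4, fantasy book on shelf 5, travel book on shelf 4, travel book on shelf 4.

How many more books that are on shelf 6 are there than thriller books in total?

books on shelf 6: 9.
thriller books: 7.
9 − 7 = 2.

2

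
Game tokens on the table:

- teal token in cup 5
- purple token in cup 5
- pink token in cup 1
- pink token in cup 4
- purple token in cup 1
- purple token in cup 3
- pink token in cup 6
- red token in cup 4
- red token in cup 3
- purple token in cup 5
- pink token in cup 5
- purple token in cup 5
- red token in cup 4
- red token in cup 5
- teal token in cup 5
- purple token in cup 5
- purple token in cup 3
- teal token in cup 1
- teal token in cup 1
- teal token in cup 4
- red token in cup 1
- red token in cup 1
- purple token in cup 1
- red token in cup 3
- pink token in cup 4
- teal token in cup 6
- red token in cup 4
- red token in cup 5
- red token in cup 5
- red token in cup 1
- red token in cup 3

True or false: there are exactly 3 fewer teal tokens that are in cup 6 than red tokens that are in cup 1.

teal tokens in cup 6: 1.
red tokens in cup 1: 3.
The claim requires 3 − 1 (= 2) to equal 3, which does not hold.

False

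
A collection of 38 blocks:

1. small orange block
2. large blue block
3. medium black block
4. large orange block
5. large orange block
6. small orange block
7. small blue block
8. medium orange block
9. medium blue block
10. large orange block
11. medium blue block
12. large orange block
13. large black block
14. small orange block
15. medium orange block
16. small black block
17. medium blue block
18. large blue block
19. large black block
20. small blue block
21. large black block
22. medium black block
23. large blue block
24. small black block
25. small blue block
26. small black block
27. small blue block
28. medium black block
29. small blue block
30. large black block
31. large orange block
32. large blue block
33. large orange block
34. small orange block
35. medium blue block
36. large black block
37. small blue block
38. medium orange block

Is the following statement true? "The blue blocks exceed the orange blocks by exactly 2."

blue blocks: 14.
orange blocks: 13.
The claim requires 14 − 13 (= 1) to equal 2, which does not hold.

False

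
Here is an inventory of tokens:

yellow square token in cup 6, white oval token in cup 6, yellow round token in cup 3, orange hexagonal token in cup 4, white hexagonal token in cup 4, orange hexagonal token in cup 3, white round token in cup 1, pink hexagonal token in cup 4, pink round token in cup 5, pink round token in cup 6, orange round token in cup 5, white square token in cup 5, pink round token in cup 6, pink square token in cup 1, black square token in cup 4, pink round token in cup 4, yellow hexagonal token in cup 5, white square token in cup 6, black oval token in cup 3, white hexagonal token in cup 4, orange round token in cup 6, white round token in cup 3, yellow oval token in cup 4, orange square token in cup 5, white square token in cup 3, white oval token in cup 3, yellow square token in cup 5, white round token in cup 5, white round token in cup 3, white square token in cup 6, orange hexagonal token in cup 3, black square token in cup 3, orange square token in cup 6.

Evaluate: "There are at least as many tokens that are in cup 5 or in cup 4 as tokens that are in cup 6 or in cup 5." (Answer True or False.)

|tokens in cup 5 or in cup 4| = 14.
|tokens in cup 6 or in cup 5| = 15.
The claim requires 14 ≥ 15, which does not hold.

False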